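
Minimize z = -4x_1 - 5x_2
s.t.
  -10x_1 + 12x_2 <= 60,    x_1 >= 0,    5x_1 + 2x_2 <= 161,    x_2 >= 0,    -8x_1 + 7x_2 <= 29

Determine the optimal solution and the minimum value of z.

x_1 = 453/20, x_2 = 191/8, minimum z = -8399/40

Extreme points and z = -4x_1 - 5x_2:
  (453/20, 191/8) → z = -8399/40
  (36/13, 95/13) → z = -619/13
  (0, 0) → z = 0
  (0, 29/7) → z = -145/7
  (161/5, 0) → z = -644/5

The optimum lies where -10x_1 + 12x_2 = 60 and 5x_1 + 2x_2 = 161.
Solving simultaneously gives x_1 = 453/20, x_2 = 191/8.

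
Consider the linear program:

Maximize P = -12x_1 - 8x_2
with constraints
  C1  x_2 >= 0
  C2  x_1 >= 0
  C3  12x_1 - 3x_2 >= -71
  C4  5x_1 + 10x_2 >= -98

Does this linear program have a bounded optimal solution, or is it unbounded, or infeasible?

Vertices and P = -12x_1 - 8x_2:
  (0, 0) → P = 0
  (0, 71/3) → P = -568/3
The feasible region has finitely many vertices and no improving ray; the maximum is 0 at (0, 0).

bounded optimum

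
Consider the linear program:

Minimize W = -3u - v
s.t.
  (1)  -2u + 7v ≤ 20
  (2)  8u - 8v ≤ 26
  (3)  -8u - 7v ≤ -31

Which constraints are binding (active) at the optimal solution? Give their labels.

(1) and (2)

Vertices and W = -3u - v:
  (171/20, 53/10) → W = -619/20
  (11/10, 111/35) → W = -453/70
  (43/12, 1/3) → W = -133/12

The minimum is at (171/20, 53/10). Substituting into each constraint, equality holds for (1) and (2); the remaining constraints have slack.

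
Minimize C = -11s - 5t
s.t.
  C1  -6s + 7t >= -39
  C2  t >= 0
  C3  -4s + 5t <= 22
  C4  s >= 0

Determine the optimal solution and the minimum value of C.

s = 349/2, t = 144, minimum C = -5279/2

Extreme points and C = -11s - 5t:
  (13/2, 0) → C = -143/2
  (349/2, 144) → C = -5279/2
  (0, 0) → C = 0
  (0, 22/5) → C = -22

The optimum lies where -6s + 7t = -39 and -4s + 5t = 22.
Solving simultaneously gives s = 349/2, t = 144.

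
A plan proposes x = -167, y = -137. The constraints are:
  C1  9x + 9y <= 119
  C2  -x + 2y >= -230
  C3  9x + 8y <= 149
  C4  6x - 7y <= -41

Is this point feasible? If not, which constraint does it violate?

feasible

C1: -2736 ≤ 119 ✓
C2: -107 ≥ -230 ✓
C3: -2599 ≤ 149 ✓
C4: -43 ≤ -41 ✓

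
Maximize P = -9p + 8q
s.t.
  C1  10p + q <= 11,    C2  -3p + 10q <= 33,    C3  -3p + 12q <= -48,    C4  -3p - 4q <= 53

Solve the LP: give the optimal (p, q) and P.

p = -37/4, q = -101/16, maximum P = 131/4

At the optimal vertex, -3p + 12q = -48 and -3p - 4q = 53.
Solving simultaneously gives p = -37/4, q = -101/16.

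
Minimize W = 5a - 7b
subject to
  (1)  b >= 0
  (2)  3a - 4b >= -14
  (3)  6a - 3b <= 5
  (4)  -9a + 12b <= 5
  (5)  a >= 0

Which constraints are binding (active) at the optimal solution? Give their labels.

Corner points and W = 5a - 7b:
  (5/6, 0) → W = 25/6
  (0, 0) → W = 0
  (5/3, 5/3) → W = -10/3
  (0, 5/12) → W = -35/12

The minimum is at (5/3, 5/3). Substituting into each constraint, equality holds for (3) and (4); the remaining constraints have slack.

(3) and (4)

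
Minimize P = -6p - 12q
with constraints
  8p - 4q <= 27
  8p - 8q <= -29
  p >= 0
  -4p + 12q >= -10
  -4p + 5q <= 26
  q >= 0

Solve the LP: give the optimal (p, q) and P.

Extreme points and P = -6p - 12q:
  (0, 29/8) → P = -87/2
  (63/8, 23/2) → P = -741/4
  (0, 26/5) → P = -312/5

The optimum lies where 8p - 8q = -29 and -4p + 5q = 26.
Solving simultaneously gives p = 63/8, q = 23/2.

p = 63/8, q = 23/2, minimum P = -741/4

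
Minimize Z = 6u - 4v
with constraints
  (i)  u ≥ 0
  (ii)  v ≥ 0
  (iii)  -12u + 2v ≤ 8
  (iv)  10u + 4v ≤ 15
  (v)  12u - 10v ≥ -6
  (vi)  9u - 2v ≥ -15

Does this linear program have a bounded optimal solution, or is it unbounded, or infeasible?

bounded optimum

Feasible corners and Z = 6u - 4v:
  (0, 0) → Z = 0
  (0, 3/5) → Z = -12/5
  (3/2, 0) → Z = 9
  (63/74, 60/37) → Z = -51/37
The feasible region has finitely many vertices and no improving ray; the minimum is -12/5 at (0, 3/5).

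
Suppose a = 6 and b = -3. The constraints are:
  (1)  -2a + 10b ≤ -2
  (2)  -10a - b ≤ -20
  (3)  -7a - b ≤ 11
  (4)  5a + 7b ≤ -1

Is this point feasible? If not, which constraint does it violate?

Constraint (4): 5a + 7b = 9, which is not ≤ -1. All other constraints are satisfied.

not feasible — violates (4)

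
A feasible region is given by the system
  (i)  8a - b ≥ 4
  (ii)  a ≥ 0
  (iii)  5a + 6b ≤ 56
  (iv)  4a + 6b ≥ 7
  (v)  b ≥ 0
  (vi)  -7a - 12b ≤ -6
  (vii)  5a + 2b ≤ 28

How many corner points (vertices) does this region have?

5

The feasible vertices (each the meet of two boundaries and inside every other half-plane) are:
  (80/53, 428/53)
  (31/52, 10/13)
  (14/5, 7)
  (7/4, 0)
  (28/5, 0)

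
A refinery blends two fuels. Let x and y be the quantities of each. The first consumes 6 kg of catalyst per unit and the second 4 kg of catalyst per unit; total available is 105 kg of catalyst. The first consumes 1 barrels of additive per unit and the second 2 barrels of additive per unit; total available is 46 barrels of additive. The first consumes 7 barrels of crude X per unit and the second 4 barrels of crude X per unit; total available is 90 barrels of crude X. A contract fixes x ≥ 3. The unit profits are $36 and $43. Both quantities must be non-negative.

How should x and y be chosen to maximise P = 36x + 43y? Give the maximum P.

Feasible corners and P = 36x + 43y:
  (90/7, 0) → P = 3240/7
  (3, 0) → P = 108
  (3, 69/4) → P = 3399/4

x = 3, y = 69/4, maximum P = 3399/4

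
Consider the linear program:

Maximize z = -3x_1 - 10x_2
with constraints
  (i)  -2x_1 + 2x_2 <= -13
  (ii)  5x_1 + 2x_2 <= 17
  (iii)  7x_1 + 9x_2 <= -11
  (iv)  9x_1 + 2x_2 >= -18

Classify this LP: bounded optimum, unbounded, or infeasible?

From the feasible point (95/32, -113/32), moving in the direction (2, -9) keeps every constraint satisfied while z increases without bound.

unbounded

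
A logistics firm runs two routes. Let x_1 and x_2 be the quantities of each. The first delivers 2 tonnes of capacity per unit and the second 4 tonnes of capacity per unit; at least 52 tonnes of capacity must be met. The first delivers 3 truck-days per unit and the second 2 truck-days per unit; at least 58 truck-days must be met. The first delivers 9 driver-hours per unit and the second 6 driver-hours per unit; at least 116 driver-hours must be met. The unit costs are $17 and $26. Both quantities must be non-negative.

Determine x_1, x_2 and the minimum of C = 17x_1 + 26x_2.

x_1 = 16, x_2 = 5, minimum C = 402

Feasible corners and C = 17x_1 + 26x_2:
  (0, 29) → C = 754
  (26, 0) → C = 442
  (16, 5) → C = 402
The feasible region is unbounded (it extends along (0, 1), (1, 0)), but C strictly increases along every unbounded feasible direction, so there is no improving ray and the minimum is attained at a vertex.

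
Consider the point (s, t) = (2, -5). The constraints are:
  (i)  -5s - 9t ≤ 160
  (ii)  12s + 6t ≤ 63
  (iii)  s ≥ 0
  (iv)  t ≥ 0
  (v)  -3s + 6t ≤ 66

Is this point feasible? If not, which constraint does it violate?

not feasible — violates (iv)

Constraint (iv): t = -5, which is not ≥ 0. All other constraints are satisfied.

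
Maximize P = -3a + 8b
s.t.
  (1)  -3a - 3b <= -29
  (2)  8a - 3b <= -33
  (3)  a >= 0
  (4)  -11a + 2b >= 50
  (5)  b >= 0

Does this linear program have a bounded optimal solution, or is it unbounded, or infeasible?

unbounded

From the feasible point (0, 25), moving in the direction (0, 1) keeps every constraint satisfied while P increases without bound.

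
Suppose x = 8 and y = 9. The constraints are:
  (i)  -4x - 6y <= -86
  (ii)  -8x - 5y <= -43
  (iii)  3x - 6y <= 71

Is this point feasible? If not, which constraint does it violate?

(i): -86 ≤ -86 ✓
(ii): -109 ≤ -43 ✓
(iii): -30 ≤ 71 ✓

feasible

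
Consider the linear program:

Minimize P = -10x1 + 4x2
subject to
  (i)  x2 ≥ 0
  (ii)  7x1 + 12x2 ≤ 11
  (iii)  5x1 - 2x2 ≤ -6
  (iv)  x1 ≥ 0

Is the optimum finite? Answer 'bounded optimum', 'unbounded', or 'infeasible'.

The boundaries x2 = 0 and 7x1 + 12x2 = 11 meet at (11/7, 0), but that point violates 5x1 - 2x2 ≤ -6. Every candidate vertex is excluded by some other constraint, so the feasible region is empty.

infeasible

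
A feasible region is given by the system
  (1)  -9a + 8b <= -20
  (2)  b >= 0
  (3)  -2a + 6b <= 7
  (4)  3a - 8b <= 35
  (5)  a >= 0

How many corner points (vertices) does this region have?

The feasible vertices (each the meet of two boundaries and inside every other half-plane) are:
  (20/9, 0)
  (88/19, 103/38)
  (35/3, 0)
  (133, 91/2)

4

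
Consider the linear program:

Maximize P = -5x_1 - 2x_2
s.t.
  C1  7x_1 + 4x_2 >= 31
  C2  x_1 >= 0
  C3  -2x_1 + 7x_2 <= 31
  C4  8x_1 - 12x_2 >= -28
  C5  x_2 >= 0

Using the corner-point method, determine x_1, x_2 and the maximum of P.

x_1 = 65/29, x_2 = 111/29, maximum P = -547/29

Corner points and P = -5x_1 - 2x_2:
  (65/29, 111/29) → P = -547/29
  (31/7, 0) → P = -155/7
  (11/2, 6) → P = -79/2
The feasible region is unbounded (it extends along (1, 0), (7, 2)), but P strictly decreases along every unbounded feasible direction, so there is no improving ray and the maximum is attained at a vertex.

The binding constraints are 7x_1 + 4x_2 = 31 and 8x_1 - 12x_2 = -28.
Solving simultaneously gives x_1 = 65/29, x_2 = 111/29.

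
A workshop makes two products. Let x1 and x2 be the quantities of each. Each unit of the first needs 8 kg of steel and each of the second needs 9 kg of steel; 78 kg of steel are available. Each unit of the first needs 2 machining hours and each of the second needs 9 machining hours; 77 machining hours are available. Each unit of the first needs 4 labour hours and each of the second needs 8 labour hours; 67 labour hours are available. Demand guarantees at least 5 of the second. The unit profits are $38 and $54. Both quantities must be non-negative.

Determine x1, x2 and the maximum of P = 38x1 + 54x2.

x1 = 3/4, x2 = 8, maximum P = 921/2

Feasible corners and P = 38x1 + 54x2:
  (0, 67/8) → P = 1809/4
  (0, 5) → P = 270
  (3/4, 8) → P = 921/2
  (33/8, 5) → P = 1707/4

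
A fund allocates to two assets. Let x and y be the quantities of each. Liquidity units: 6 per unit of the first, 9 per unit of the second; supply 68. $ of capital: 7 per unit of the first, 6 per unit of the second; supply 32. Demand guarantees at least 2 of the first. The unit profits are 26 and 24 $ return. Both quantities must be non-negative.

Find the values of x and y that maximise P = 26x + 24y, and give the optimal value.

Vertices and P = 26x + 24y:
  (32/7, 0) → P = 832/7
  (2, 0) → P = 52
  (2, 3) → P = 124

At the optimal vertex, 7x + 6y = 32 and x = 2.
Solving simultaneously gives x = 2, y = 3.

x = 2, y = 3, maximum P = 124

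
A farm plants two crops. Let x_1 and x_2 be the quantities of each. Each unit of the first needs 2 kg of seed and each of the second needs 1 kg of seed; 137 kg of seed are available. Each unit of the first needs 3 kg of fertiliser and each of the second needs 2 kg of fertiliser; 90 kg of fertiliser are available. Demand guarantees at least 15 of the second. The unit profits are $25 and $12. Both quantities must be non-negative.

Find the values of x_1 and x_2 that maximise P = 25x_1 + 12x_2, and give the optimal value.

Corner points and P = 25x_1 + 12x_2:
  (0, 45) → P = 540
  (0, 15) → P = 180
  (20, 15) → P = 680

The optimum lies where 3x_1 + 2x_2 = 90 and x_2 = 15.
Solving simultaneously gives x_1 = 20, x_2 = 15.

x_1 = 20, x_2 = 15, maximum P = 680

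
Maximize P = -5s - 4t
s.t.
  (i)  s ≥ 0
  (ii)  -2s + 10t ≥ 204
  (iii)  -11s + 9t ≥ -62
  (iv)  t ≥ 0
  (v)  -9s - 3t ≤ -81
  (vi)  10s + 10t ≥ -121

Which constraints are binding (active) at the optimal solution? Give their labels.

Vertices and P = -5s - 4t:
  (0, 27) → P = -108
  (614/23, 592/23) → P = -5438/23
  (33/16, 333/16) → P = -1497/16
The feasible region is unbounded (it extends along (0, 1), (9, 11)), but P strictly decreases along every unbounded feasible direction, so there is no improving ray and the maximum is attained at a vertex.

The maximum is at (33/16, 333/16). Substituting into each constraint, equality holds for (ii) and (v); the remaining constraints have slack.

(ii) and (v)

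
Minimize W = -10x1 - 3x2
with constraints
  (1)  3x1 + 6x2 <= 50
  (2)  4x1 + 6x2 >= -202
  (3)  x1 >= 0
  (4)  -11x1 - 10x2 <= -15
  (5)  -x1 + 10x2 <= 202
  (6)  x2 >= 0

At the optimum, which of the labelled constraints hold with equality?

(1) and (6)

Extreme points and W = -10x1 - 3x2:
  (0, 25/3) → W = -25
  (50/3, 0) → W = -500/3
  (0, 3/2) → W = -9/2
  (15/11, 0) → W = -150/11

The minimum is at (50/3, 0). Substituting into each constraint, equality holds for (1) and (6); the remaining constraints have slack.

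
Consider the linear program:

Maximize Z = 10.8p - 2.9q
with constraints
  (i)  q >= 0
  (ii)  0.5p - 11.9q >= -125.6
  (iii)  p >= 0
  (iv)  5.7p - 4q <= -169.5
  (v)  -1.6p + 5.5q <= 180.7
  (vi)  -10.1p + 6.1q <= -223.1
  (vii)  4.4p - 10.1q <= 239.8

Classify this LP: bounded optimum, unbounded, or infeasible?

infeasible

The boundaries q = 0 and -10.1p + 6.1q = -223.1 meet at (2231/101, 0), but that point violates 5.7p - 4q ≤ -169.5. Every candidate vertex is excluded by some other constraint, so the feasible region is empty.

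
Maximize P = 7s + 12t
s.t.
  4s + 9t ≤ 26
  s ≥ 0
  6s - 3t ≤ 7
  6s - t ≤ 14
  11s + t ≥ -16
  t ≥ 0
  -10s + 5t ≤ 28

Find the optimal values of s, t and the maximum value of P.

Feasible corners and P = 7s + 12t:
  (0, 26/9) → P = 104/3
  (47/22, 64/33) → P = 841/22
  (0, 0) → P = 0
  (7/6, 0) → P = 49/6

At the optimal vertex, 4s + 9t = 26 and 6s - 3t = 7.
Solving simultaneously gives s = 47/22, t = 64/33.

s = 47/22, t = 64/33, maximum P = 841/22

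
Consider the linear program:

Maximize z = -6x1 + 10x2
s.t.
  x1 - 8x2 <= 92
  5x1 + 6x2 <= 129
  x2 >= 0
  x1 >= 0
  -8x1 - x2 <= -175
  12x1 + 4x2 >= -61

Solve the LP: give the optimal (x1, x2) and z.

x1 = 921/43, x2 = 157/43, maximum z = -92

Feasible corners and z = -6x1 + 10x2:
  (129/5, 0) → z = -774/5
  (921/43, 157/43) → z = -92
  (175/8, 0) → z = -525/4

At the optimal vertex, 5x1 + 6x2 = 129 and -8x1 - x2 = -175.
Solving simultaneously gives x1 = 921/43, x2 = 157/43.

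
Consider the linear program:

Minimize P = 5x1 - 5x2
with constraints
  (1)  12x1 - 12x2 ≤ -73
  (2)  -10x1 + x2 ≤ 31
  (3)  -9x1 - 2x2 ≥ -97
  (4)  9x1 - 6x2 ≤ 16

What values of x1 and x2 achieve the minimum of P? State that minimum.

x1 = 35/29, x2 = 1249/29, minimum P = -6070/29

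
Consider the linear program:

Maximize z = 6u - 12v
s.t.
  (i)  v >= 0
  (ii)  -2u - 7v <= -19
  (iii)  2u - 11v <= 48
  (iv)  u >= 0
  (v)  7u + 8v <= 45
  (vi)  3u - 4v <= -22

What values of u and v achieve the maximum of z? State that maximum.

u = 0, v = 11/2, maximum z = -66

Extreme points and z = 6u - 12v:
  (0, 45/8) → z = -135/2
  (0, 11/2) → z = -66
  (1/13, 289/52) → z = -861/13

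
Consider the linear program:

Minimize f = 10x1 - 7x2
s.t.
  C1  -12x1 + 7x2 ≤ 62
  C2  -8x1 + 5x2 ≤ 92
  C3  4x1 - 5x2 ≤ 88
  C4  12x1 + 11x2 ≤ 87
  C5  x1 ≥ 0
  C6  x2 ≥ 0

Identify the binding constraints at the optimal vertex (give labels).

Corner points and f = 10x1 - 7x2:
  (0, 87/11) → f = -609/11
  (29/4, 0) → f = 145/2
  (0, 0) → f = 0

The minimum is at (0, 87/11). Substituting into each constraint, equality holds for C4 and C5; the remaining constraints have slack.

C4 and C5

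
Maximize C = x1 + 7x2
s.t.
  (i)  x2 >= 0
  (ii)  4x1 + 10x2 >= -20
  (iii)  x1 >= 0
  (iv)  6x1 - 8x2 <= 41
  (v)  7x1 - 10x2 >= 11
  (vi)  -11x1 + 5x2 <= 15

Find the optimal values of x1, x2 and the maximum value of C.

x1 = 161/2, x2 = 221/4, maximum C = 1869/4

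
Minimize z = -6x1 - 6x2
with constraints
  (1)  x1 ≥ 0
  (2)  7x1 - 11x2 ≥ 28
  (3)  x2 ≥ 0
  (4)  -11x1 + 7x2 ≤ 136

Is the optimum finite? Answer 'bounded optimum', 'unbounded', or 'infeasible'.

From the feasible point (4, 0), moving in the direction (11, 7) keeps every constraint satisfied while z decreases without bound.

unbounded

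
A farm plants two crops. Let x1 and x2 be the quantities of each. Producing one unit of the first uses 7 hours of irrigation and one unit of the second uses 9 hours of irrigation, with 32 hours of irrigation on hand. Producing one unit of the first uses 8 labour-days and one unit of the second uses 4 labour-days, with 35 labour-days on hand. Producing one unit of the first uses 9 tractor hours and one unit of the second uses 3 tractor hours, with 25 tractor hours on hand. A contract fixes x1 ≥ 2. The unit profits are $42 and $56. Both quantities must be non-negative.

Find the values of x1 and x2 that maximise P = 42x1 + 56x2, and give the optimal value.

x1 = 2, x2 = 2, maximum P = 196

Vertices and P = 42x1 + 56x2:
  (25/9, 0) → P = 350/3
  (2, 0) → P = 84
  (43/20, 113/60) → P = 5873/30
  (2, 2) → P = 196

The binding constraints are 7x1 + 9x2 = 32 and x1 = 2.
Solving simultaneously gives x1 = 2, x2 = 2.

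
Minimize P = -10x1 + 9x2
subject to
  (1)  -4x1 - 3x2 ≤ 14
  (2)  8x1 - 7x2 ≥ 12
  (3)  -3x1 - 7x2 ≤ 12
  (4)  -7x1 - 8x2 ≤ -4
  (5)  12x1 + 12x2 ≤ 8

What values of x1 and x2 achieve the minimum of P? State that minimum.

x1 = 4/3, x2 = -2/3, minimum P = -58/3

Feasible corners and P = -10x1 + 9x2:
  (124/113, -52/113) → P = -1708/113
  (10/9, -4/9) → P = -136/9
  (4/3, -2/3) → P = -58/3

The binding constraints are -7x1 - 8x2 = -4 and 12x1 + 12x2 = 8.
Solving simultaneously gives x1 = 4/3, x2 = -2/3.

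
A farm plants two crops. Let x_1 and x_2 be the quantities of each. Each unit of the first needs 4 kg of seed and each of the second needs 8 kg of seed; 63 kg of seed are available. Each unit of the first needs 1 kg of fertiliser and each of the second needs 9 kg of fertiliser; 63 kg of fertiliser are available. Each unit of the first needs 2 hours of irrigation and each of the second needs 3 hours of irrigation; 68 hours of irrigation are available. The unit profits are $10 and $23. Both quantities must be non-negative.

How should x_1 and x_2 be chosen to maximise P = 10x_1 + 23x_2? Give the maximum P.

Vertices and P = 10x_1 + 23x_2:
  (0, 0) → P = 0
  (0, 7) → P = 161
  (63/4, 0) → P = 315/2
  (9/4, 27/4) → P = 711/4

x_1 = 9/4, x_2 = 27/4, maximum P = 711/4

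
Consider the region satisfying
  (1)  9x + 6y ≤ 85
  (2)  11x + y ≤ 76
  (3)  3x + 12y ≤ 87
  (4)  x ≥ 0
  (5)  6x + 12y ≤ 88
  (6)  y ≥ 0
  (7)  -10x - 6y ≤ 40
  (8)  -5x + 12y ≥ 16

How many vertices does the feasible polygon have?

5

Pairwise boundary intersections that survive every other constraint:
  (412/63, 256/63)
  (896/137, 556/137)
  (0, 29/4)
  (1/3, 43/6)
  (0, 4/3)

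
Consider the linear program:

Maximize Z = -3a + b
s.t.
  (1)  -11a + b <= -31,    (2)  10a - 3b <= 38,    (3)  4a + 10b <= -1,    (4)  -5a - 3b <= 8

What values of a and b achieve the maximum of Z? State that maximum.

a = 103/38, b = -45/38, maximum Z = -177/19

Corner points and Z = -3a + b:
  (55/23, -108/23) → Z = -273/23
  (103/38, -45/38) → Z = -177/19
  (377/112, -81/56) → Z = -1293/112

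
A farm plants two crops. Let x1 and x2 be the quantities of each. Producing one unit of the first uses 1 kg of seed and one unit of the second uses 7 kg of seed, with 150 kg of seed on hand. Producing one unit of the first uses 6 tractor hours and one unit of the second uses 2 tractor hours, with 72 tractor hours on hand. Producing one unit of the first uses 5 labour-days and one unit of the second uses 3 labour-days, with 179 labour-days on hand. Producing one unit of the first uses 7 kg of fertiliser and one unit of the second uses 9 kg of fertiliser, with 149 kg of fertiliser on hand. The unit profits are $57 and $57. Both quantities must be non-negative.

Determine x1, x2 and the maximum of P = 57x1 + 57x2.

x1 = 35/4, x2 = 39/4, maximum P = 2109/2

Extreme points and P = 57x1 + 57x2:
  (0, 0) → P = 0
  (0, 149/9) → P = 2831/3
  (12, 0) → P = 684
  (35/4, 39/4) → P = 2109/2

At the optimal vertex, 6x1 + 2x2 = 72 and 7x1 + 9x2 = 149.
Solving simultaneously gives x1 = 35/4, x2 = 39/4.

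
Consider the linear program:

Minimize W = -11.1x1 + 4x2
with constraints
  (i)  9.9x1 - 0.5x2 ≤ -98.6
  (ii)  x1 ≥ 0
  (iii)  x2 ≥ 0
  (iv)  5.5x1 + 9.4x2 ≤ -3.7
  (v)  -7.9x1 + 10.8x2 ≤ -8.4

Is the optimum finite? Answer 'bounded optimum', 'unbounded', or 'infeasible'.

infeasible

The boundaries 5.5x1 + 9.4x2 = -3.7 and -7.9x1 + 10.8x2 = -8.4 meet at (1950/6683, -7543/13366), but that point violates 9.9x1 - 0.5x2 ≤ -98.6. Every candidate vertex is excluded by some other constraint, so the feasible region is empty.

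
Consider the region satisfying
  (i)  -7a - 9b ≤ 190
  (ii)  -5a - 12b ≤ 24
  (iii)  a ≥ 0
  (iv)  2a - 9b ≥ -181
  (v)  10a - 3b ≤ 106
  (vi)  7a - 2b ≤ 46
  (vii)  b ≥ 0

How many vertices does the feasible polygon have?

Intersecting each pair of boundary lines and keeping only the points that satisfy every inequality leaves:
  (0, 181/9)
  (0, 0)
  (776/59, 1359/59)
  (46/7, 0)

4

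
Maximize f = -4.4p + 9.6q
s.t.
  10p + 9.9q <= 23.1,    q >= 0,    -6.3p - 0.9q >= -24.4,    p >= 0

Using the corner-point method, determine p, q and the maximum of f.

p = 0, q = 7/3, maximum f = 112/5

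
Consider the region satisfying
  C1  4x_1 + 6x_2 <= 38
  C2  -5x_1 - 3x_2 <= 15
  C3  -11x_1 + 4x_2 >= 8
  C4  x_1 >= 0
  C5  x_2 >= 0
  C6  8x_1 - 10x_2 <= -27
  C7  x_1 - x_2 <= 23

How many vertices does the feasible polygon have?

4

Intersecting each pair of boundary lines and keeping only the points that satisfy every inequality leaves:
  (52/41, 225/41)
  (0, 19/3)
  (14/39, 233/78)
  (0, 27/10)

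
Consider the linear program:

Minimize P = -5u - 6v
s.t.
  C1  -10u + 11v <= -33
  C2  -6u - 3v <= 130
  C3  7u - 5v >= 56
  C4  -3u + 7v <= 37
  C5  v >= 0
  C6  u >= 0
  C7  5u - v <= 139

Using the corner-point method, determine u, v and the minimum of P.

Vertices and P = -5u - 6v:
  (451/27, 329/27) → P = -4229/27
  (638/37, 469/37) → P = -6004/37
  (8, 0) → P = -40
  (505/16, 301/16) → P = -4331/16
  (139/5, 0) → P = -139

The optimum lies where -3u + 7v = 37 and 5u - v = 139.
Solving simultaneously gives u = 505/16, v = 301/16.

u = 505/16, v = 301/16, minimum P = -4331/16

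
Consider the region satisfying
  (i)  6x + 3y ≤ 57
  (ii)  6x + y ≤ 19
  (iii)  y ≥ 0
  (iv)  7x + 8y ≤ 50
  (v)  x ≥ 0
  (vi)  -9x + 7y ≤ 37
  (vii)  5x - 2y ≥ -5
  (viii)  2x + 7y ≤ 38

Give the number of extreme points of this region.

Pairwise boundary intersections that survive every other constraint:
  (19/6, 0)
  (102/41, 167/41)
  (0, 0)
  (46/33, 166/33)
  (0, 5/2)
  (41/39, 200/39)

6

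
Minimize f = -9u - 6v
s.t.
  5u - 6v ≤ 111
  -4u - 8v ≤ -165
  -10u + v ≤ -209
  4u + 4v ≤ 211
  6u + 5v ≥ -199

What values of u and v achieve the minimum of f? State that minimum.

Feasible corners and f = -9u - 6v:
  (939/32, 381/64) → f = -4797/16
  (855/22, 611/44) → f = -4764/11
  (1837/84, 407/42) → f = -7139/28
  (1047/44, 637/22) → f = -17067/44

The binding constraints are 5u - 6v = 111 and 4u + 4v = 211.
Solving simultaneously gives u = 855/22, v = 611/44.

u = 855/22, v = 611/44, minimum f = -4764/11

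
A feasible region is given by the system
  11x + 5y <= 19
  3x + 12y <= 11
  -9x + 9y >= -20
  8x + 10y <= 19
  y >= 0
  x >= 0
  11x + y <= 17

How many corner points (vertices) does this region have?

5

The feasible vertices (each the meet of two boundaries and inside every other half-plane) are:
  (173/117, 64/117)
  (3/2, 1/2)
  (0, 11/12)
  (0, 0)
  (17/11, 0)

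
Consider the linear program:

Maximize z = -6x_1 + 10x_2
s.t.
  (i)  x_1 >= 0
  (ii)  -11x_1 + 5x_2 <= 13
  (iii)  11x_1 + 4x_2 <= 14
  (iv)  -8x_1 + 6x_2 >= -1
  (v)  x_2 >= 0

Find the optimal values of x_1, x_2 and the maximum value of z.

x_1 = 2/11, x_2 = 3, maximum z = 318/11

Feasible corners and z = -6x_1 + 10x_2:
  (0, 13/5) → z = 26
  (0, 0) → z = 0
  (2/11, 3) → z = 318/11
  (44/49, 101/98) → z = 241/49
  (1/8, 0) → z = -3/4

At the optimal vertex, -11x_1 + 5x_2 = 13 and 11x_1 + 4x_2 = 14.
Solving simultaneously gives x_1 = 2/11, x_2 = 3.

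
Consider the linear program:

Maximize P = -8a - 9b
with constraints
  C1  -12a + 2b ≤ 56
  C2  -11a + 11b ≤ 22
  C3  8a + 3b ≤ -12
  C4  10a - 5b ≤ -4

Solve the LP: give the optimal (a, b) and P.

a = -34/5, b = -64/5, maximum P = 848/5

Vertices and P = -8a - 9b:
  (-26/5, -16/5) → P = 352/5
  (-34/5, -64/5) → P = 848/5
  (-18/11, 4/11) → P = 108/11
  (-36/35, -44/35) → P = 684/35

At the optimal vertex, -12a + 2b = 56 and 10a - 5b = -4.
Solving simultaneously gives a = -34/5, b = -64/5.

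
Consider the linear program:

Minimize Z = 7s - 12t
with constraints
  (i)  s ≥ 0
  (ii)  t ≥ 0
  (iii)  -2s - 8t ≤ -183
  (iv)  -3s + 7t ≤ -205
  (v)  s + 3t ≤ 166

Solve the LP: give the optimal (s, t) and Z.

Corner points and Z = 7s - 12t:
  (183/2, 0) → Z = 1281/2
  (166, 0) → Z = 1162
  (2921/38, 139/38) → Z = 18779/38
  (1777/16, 293/16) → Z = 8923/16

s = 2921/38, t = 139/38, minimum Z = 18779/38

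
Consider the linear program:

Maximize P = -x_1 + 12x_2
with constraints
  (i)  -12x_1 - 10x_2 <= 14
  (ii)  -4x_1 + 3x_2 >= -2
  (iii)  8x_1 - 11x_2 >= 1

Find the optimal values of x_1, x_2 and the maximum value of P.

Feasible corners and P = -x_1 + 12x_2:
  (-11/38, -20/19) → P = -469/38
  (-36/53, -31/53) → P = -336/53
  (19/20, 3/5) → P = 25/4

The binding constraints are -4x_1 + 3x_2 = -2 and 8x_1 - 11x_2 = 1.
Solving simultaneously gives x_1 = 19/20, x_2 = 3/5.

x_1 = 19/20, x_2 = 3/5, maximum P = 25/4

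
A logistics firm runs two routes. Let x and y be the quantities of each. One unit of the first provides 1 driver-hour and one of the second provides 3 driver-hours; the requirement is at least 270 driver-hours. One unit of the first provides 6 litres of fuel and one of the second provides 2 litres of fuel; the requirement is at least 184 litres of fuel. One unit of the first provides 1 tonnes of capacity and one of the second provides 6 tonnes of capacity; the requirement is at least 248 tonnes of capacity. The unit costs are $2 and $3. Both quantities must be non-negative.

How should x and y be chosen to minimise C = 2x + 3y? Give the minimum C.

Extreme points and C = 2x + 3y:
  (0, 92) → C = 276
  (270, 0) → C = 540
  (3/4, 359/4) → C = 1083/4
The feasible region is unbounded (it extends along (0, 1), (1, 0)), but C strictly increases along every unbounded feasible direction, so there is no improving ray and the minimum is attained at a vertex.

x = 3/4, y = 359/4, minimum C = 1083/4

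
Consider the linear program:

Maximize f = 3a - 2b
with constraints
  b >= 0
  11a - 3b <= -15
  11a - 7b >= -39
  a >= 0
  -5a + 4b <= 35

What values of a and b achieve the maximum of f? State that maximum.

a = 0, b = 5, maximum f = -10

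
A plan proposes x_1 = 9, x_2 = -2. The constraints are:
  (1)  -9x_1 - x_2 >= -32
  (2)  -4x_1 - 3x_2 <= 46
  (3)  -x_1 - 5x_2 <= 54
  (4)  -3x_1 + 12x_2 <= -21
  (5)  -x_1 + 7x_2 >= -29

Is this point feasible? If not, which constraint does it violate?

not feasible — violates (1)

Constraint (1): -9x_1 - x_2 = -79, which is not ≥ -32. All other constraints are satisfied.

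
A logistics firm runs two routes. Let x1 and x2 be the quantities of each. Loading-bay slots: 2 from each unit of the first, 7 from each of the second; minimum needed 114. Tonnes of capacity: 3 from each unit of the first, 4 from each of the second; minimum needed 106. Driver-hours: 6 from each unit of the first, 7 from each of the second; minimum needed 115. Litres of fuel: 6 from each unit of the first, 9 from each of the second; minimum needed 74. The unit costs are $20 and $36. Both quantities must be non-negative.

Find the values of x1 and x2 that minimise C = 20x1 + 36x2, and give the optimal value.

x1 = 22, x2 = 10, minimum C = 800

Extreme points and C = 20x1 + 36x2:
  (0, 53/2) → C = 954
  (57, 0) → C = 1140
  (22, 10) → C = 800
The feasible region is unbounded (it extends along (0, 1), (1, 0)), but C strictly increases along every unbounded feasible direction, so there is no improving ray and the minimum is attained at a vertex.

At the optimal vertex, 2x1 + 7x2 = 114 and 3x1 + 4x2 = 106.
Solving simultaneously gives x1 = 22, x2 = 10.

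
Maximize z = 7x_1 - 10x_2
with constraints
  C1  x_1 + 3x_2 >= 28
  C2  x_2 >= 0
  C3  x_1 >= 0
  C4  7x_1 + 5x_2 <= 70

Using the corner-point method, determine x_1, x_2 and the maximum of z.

x_1 = 35/8, x_2 = 63/8, maximum z = -385/8

Corner points and z = 7x_1 - 10x_2:
  (0, 28/3) → z = -280/3
  (35/8, 63/8) → z = -385/8
  (0, 14) → z = -140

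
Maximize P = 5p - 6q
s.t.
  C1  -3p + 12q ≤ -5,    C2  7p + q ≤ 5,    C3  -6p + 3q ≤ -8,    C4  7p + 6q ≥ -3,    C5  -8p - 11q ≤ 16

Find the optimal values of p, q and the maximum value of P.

Extreme points and P = 5p - 6q:
  (23/27, -26/27) → P = 271/27
  (33/35, -8/5) → P = 501/35
  (13/19, -74/57) → P = 213/19

The optimum lies where 7p + q = 5 and 7p + 6q = -3.
Solving simultaneously gives p = 33/35, q = -8/5.

p = 33/35, q = -8/5, maximum P = 501/35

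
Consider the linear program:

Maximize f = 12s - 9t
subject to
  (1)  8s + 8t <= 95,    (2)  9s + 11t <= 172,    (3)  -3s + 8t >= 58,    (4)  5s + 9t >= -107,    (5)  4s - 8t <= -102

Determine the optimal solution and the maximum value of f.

s = -7/12, t = 299/24, maximum f = -953/8

Extreme points and f = 12s - 9t:
  (-331/16, 521/16) → f = -8661/16
  (-7/12, 299/24) → f = -953/8
  (-887/38, 41/38) → f = -11013/38
The feasible region is unbounded (it extends along (-9, 5), (-11, 9)), but f strictly decreases along every unbounded feasible direction, so there is no improving ray and the maximum is attained at a vertex.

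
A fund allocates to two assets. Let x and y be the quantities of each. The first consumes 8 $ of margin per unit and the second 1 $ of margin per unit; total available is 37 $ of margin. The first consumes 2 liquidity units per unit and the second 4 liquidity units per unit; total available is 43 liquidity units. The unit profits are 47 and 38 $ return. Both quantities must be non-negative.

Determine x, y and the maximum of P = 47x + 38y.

x = 7/2, y = 9, maximum P = 1013/2

Vertices and P = 47x + 38y:
  (0, 0) → P = 0
  (0, 43/4) → P = 817/2
  (37/8, 0) → P = 1739/8
  (7/2, 9) → P = 1013/2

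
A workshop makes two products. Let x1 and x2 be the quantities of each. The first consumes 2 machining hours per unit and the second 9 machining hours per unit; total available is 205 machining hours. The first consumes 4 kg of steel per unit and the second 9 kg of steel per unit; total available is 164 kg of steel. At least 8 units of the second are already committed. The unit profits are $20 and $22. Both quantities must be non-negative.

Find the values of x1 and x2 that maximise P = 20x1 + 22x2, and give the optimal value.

Vertices and P = 20x1 + 22x2:
  (0, 164/9) → P = 3608/9
  (0, 8) → P = 176
  (23, 8) → P = 636

At the optimal vertex, 4x1 + 9x2 = 164 and x2 = 8.
Solving simultaneously gives x1 = 23, x2 = 8.

x1 = 23, x2 = 8, maximum P = 636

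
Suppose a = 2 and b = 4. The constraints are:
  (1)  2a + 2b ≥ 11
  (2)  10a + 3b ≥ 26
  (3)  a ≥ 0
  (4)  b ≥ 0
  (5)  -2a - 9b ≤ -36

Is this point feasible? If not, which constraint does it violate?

feasible

(1): 12 ≥ 11 ✓
(2): 32 ≥ 26 ✓
(3): 2 ≥ 0 ✓
(4): 4 ≥ 0 ✓
(5): -40 ≤ -36 ✓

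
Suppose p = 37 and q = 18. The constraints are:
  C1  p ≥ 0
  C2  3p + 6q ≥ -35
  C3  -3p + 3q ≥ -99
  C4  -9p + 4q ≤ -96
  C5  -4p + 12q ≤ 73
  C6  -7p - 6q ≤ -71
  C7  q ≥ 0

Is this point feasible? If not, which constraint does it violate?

C1: 37 ≥ 0 ✓
C2: 219 ≥ -35 ✓
C3: -57 ≥ -99 ✓
C4: -261 ≤ -96 ✓
C5: 68 ≤ 73 ✓
C6: -367 ≤ -71 ✓
C7: 18 ≥ 0 ✓

feasible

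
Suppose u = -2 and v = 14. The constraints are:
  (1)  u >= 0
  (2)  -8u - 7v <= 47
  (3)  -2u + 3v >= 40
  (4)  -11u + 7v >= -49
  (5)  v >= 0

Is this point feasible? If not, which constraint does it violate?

Constraint (1): u = -2, which is not ≥ 0. All other constraints are satisfied.

not feasible — violates (1)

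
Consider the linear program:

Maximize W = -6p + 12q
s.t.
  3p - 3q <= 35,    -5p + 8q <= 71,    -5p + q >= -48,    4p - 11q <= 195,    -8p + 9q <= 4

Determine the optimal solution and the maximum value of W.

p = 436/37, q = 404/37, maximum W = 2232/37

At the optimal vertex, -5p + q = -48 and -8p + 9q = 4.
Solving simultaneously gives p = 436/37, q = 404/37.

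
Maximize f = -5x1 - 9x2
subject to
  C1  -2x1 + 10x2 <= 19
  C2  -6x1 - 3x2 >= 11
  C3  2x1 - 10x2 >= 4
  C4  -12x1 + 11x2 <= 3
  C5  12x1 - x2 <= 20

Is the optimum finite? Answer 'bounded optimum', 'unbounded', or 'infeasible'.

unbounded

From the feasible point (-65/51, -19/17), moving in the direction (-1, -12) keeps every constraint satisfied while f increases without bound.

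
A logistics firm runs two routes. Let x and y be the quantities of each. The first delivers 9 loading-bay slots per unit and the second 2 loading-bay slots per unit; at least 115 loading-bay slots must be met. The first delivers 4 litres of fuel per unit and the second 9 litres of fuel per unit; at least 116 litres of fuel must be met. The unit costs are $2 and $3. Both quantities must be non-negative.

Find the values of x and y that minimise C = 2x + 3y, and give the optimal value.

x = 11, y = 8, minimum C = 46

Vertices and C = 2x + 3y:
  (0, 115/2) → C = 345/2
  (29, 0) → C = 58
  (11, 8) → C = 46
The feasible region is unbounded (it extends along (0, 1), (1, 0)), but C strictly increases along every unbounded feasible direction, so there is no improving ray and the minimum is attained at a vertex.

At the optimal vertex, 9x + 2y = 115 and 4x + 9y = 116.
Solving simultaneously gives x = 11, y = 8.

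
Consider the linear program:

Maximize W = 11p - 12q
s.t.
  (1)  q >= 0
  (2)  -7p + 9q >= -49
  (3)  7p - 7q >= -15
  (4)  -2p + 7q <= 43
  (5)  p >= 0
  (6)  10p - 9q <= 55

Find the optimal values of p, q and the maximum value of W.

Vertices and W = 11p - 12q:
  (0, 0) → W = 0
  (11/2, 0) → W = 121/2
  (28/5, 271/35) → W = -1096/35
  (0, 15/7) → W = -180/7
  (193/13, 135/13) → W = 503/13

p = 11/2, q = 0, maximum W = 121/2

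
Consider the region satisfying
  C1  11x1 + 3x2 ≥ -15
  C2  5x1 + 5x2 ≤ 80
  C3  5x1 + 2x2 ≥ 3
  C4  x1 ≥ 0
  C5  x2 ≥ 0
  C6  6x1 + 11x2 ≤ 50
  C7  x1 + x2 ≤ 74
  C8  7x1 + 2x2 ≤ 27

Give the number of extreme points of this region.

Pairwise boundary intersections that survive every other constraint:
  (0, 3/2)
  (3/5, 0)
  (0, 50/11)
  (27/7, 0)
  (197/65, 188/65)

5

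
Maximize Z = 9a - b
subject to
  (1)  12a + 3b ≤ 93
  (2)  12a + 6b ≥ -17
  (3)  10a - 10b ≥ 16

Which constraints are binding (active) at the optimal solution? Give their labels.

(1) and (2)

Feasible corners and Z = 9a - b:
  (203/12, -110/3) → Z = 2267/12
  (163/25, 123/25) → Z = 1344/25
  (-37/90, -181/90) → Z = -76/45

The maximum is at (203/12, -110/3). Substituting into each constraint, equality holds for (1) and (2); the remaining constraints have slack.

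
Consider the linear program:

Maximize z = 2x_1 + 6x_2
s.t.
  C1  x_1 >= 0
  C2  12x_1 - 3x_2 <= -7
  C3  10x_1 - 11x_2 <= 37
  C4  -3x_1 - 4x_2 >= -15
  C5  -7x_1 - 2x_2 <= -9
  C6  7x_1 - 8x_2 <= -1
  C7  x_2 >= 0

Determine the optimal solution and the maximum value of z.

x_1 = 3/11, x_2 = 39/11, maximum z = 240/11

Feasible corners and z = 2x_1 + 6x_2:
  (17/57, 67/19) → z = 1240/57
  (13/45, 157/45) → z = 968/45
  (3/11, 39/11) → z = 240/11

The optimum lies where -3x_1 - 4x_2 = -15 and -7x_1 - 2x_2 = -9.
Solving simultaneously gives x_1 = 3/11, x_2 = 39/11.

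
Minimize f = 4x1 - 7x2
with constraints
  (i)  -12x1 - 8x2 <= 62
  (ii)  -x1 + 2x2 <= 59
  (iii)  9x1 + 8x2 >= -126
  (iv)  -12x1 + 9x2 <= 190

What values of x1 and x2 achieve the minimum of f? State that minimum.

Extreme points and f = 4x1 - 7x2:
  (64/3, -159/4) → f = 4363/12
  (-1039/102, 128/17) → f = -4766/51
  (151/15, 518/15) → f = -3022/15
The feasible region is unbounded (it extends along (2, 1), (8, -9)), but f strictly increases along every unbounded feasible direction, so there is no improving ray and the minimum is attained at a vertex.

The optimum lies where -x1 + 2x2 = 59 and -12x1 + 9x2 = 190.
Solving simultaneously gives x1 = 151/15, x2 = 518/15.

x1 = 151/15, x2 = 518/15, minimum f = -3022/15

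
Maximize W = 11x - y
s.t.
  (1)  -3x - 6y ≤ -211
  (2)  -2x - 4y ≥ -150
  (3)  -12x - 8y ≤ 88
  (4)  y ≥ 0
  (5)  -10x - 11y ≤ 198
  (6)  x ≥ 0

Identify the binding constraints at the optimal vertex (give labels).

(2) and (4)

Vertices and W = 11x - y:
  (211/3, 0) → W = 2321/3
  (0, 211/6) → W = -211/6
  (75, 0) → W = 825
  (0, 75/2) → W = -75/2

The maximum is at (75, 0). Substituting into each constraint, equality holds for (2) and (4); the remaining constraints have slack.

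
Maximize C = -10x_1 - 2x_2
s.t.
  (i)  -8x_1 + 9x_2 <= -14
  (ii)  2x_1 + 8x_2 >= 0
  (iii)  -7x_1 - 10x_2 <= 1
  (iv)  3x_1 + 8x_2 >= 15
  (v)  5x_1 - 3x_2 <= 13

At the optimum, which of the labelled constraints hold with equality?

Extreme points and C = -10x_1 - 2x_2:
  (19/7, 6/7) → C = -202/7
  (25/7, 34/21) → C = -818/21
  (149/49, 36/49) → C = -1562/49

The maximum is at (19/7, 6/7). Substituting into each constraint, equality holds for (i) and (iv); the remaining constraints have slack.

(i) and (iv)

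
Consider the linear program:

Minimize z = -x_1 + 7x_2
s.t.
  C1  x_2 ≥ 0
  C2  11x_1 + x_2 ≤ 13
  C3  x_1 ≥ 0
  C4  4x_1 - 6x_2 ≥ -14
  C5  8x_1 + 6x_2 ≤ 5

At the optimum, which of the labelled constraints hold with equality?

C1 and C5

Extreme points and z = -x_1 + 7x_2:
  (0, 0) → z = 0
  (5/8, 0) → z = -5/8
  (0, 5/6) → z = 35/6

The minimum is at (5/8, 0). Substituting into each constraint, equality holds for C1 and C5; the remaining constraints have slack.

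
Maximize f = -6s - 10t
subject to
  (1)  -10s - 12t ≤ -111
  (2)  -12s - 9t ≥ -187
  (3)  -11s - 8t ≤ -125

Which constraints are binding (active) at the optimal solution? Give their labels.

Vertices and f = -6s - 10t:
  (415/18, -269/27) → f = -1045/27
  (153/13, -29/52) → f = -1691/26
  (-371/3, 557/3) → f = -3344/3

The maximum is at (415/18, -269/27). Substituting into each constraint, equality holds for (1) and (2); the remaining constraints have slack.

(1) and (2)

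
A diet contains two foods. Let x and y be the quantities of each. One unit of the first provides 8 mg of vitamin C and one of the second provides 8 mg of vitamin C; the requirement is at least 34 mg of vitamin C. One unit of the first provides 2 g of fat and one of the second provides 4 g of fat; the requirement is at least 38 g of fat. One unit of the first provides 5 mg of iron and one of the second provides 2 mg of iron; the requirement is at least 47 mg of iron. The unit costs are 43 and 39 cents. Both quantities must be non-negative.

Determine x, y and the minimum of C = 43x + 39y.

Extreme points and C = 43x + 39y:
  (0, 47/2) → C = 1833/2
  (19, 0) → C = 817
  (7, 6) → C = 535
The feasible region is unbounded (it extends along (0, 1), (1, 0)), but C strictly increases along every unbounded feasible direction, so there is no improving ray and the minimum is attained at a vertex.

x = 7, y = 6, minimum C = 535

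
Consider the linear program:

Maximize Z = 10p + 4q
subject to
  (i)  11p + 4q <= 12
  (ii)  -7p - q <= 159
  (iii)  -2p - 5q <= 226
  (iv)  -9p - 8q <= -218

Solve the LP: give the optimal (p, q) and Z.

Vertices and Z = 10p + 4q:
  (-648/17, 1833/17) → Z = 852/17
  (-194/13, 1145/26) → Z = 350/13
  (-1490/47, 2957/47) → Z = -3072/47

At the optimal vertex, 11p + 4q = 12 and -7p - q = 159.
Solving simultaneously gives p = -648/17, q = 1833/17.

p = -648/17, q = 1833/17, maximum Z = 852/17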